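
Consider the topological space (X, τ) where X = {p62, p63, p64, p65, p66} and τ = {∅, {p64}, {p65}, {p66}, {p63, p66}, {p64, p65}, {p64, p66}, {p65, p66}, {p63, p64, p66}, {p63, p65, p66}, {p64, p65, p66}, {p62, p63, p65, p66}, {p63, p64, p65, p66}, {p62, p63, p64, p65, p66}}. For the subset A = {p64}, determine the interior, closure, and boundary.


int(A) = {p64}, cl(A) = {p64}, ∂A = ∅.

Closed sets in (X, τ) are complements of opens:
  closed(X, τ) = {∅, {p62}, {p64}, {p62, p63}, {p62, p64}, {p62, p65}, {p62, p63, p64}, {p62, p63, p65}, {p62, p63, p66}, {p62, p64, p65}, {p62, p63, p64, p65}, {p62, p63, p64, p66}, {p62, p63, p65, p66}, {p62, p63, p64, p65, p66}}.
int(A) = ⋃ {U ∈ τ : U ⊆ A}. Opens contained in A: ∅, {p64}.
Taking the union of these: int(A) = {p64}.
cl(A) = ⋂ {C closed : A ⊆ C}. Closed sets containing A: {p64}, {p62, p64}, {p62, p63, p64}, {p62, p64, p65}, {p62, p63, p64, p65}, {p62, p63, p64, p66}, {p62, p63, p64, p65, p66}.
Intersecting these: cl(A) = {p64}.
∂A = cl(A) ∖ int(A) = {p64} ∖ {p64} = ∅.


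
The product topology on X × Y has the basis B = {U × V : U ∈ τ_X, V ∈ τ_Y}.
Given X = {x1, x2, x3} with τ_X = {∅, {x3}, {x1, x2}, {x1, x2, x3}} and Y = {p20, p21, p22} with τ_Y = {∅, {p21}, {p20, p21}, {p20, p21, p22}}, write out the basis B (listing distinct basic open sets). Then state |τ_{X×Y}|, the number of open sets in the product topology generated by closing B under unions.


Basis B = {∅ × ∅, {x3} × {p21}, {x1, x2} × {p21}, {x3} × {p20, p21}, {x1, x2, x3} × {p21}, {x3} × {p20, p21, p22}, {x1, x2} × {p20, p21}, {x1, x2} × {p20, p21, p22}, {x1, x2, x3} × {p20, p21}, {x1, x2, x3} × {p20, p21, p22}}; |τ_{X×Y}| = 16.

Enumerate products U × V with U ∈ τ_X, V ∈ τ_Y (deduplicated):
  ∅ × ∅ = {} (∅)
  {x3} × {p21} = {(x3,p21)}
  {x1, x2} × {p21} = {(x1,p21), (x2,p21)}
  {x3} × {p20, p21} = {(x3,p20), (x3,p21)}
  {x1, x2, x3} × {p21} = {(x1,p21), (x2,p21), (x3,p21)}
  {x3} × {p20, p21, p22} = {(x3,p20), (x3,p21), (x3,p22)}
  {x1, x2} × {p20, p21} = {(x1,p20), (x1,p21), (x2,p20), (x2,p21)}
  {x1, x2} × {p20, p21, p22} = {(x1,p20), (x1,p21), (x1,p22), (x2,p20), (x2,p21), (x2,p22)}
  {x1, x2, x3} × {p20, p21} = {(x1,p20), (x1,p21), (x2,p20), (x2,p21), (x3,p20), (x3,p21)}
  {x1, x2, x3} × {p20, p21, p22} = {(x1,p20), (x1,p21), (x1,p22), (x2,p20), (x2,p21), (x2,p22), (x3,p20), (x3,p21), (x3,p22)}
These 10 distinct sets form the basis B.
Close under arbitrary unions to get τ_{X×Y}; counting gives |τ_{X×Y}| = 16.


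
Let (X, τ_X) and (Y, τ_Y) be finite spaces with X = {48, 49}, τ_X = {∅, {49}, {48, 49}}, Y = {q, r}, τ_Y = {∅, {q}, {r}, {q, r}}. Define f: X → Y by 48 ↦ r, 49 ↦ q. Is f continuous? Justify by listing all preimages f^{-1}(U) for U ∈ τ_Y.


f is NOT continuous.

Compute f^{-1}(U) for each U ∈ τ_Y:
  U = ∅: f^{-1}(U) = ∅ ∈ τ_X ✓.
  U = {q}: f^{-1}(U) = {49} ∈ τ_X ✓.
  U = {r}: f^{-1}(U) = {48} ∉ τ_X ✗.
  U = {q, r}: f^{-1}(U) = {48, 49} ∈ τ_X ✓.
Found U = {r} with f^{-1}(U) = {48} not in τ_X. Therefore f is NOT continuous.


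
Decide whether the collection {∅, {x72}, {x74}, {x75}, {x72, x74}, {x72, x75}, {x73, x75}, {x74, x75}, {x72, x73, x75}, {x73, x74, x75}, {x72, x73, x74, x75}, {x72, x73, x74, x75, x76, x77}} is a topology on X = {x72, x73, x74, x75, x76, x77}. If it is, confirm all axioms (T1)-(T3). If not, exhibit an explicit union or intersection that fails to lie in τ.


τ is NOT a topology on X.

Axiom (T1): ∅ ∈ τ? Yes; X ∈ τ? Yes.
Axiom (T2/T3): check pairwise unions and intersections of members of τ.
Counterexample for (T2): {x72} ∪ {x74, x75} = {x72, x74, x75} ∉ τ. Therefore τ is NOT a topology.


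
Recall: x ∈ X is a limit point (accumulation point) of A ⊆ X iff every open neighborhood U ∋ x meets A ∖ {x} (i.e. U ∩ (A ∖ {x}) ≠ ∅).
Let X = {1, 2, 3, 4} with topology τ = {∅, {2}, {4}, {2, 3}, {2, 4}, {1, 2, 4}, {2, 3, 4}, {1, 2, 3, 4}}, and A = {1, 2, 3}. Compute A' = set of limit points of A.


A' = {1, 3}

For each x ∈ X, list the open sets U ∈ τ with x ∈ U, then check whether U ∩ (A ∖ {x}) ≠ ∅ for every such U.
  x = 1: opens ∋ x are {1, 2, 4}, {1, 2, 3, 4}; each meets A ∖ {1}, so x IS a limit point.
  x = 2: open {2} ∋ x has {2} ∩ (A ∖ {2}) = ∅, so x is NOT a limit point.
  x = 3: opens ∋ x are {2, 3}, {2, 3, 4}, {1, 2, 3, 4}; each meets A ∖ {3}, so x IS a limit point.
  x = 4: open {4} ∋ x has {4} ∩ (A ∖ {4}) = ∅, so x is NOT a limit point.
Collecting: A' = {1, 3}.


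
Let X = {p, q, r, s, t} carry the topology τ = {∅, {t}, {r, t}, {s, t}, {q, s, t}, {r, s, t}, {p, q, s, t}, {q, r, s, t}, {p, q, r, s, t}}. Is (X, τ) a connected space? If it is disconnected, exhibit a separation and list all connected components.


(X, τ) is connected.

Find clopen sets (U ∈ τ with X ∖ U ∈ τ):
  U = ∅, X ∖ U = {p, q, r, s, t} — both open, so U is clopen.
  U = {p, q, r, s, t}, X ∖ U = ∅ — both open, so U is clopen.
Only trivial clopens (∅ and X) exist, so (X, τ) is connected.
Compute connected components by grouping points that agree on all clopens:
  component: {p, q, r, s, t}


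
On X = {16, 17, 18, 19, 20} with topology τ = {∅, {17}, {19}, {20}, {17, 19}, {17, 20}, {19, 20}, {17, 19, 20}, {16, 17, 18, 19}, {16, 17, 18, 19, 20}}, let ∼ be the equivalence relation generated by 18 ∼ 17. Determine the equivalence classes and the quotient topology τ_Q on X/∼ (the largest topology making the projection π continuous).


X/∼ = {[16], [17=18], [19], [20]}; |τ_Q| = 6.

Equivalence classes: [16], [17=18], [19], [20].
Quotient map π: X → X/∼ sends 16 ↦ [16], 17 ↦ [17=18], 18 ↦ [17=18], 19 ↦ [19], 20 ↦ [20].
For each subset V ⊆ X/∼, compute π^{-1}(V) ⊆ X and check whether π^{-1}(V) ∈ τ. V is open in τ_Q iff π^{-1}(V) ∈ τ.
  V = {}: π^{-1}(V) = ∅ ∈ τ ✓.
  V = {[16]}: π^{-1}(V) = {16} ∉ τ ✗.
  V = {[17=18]}: π^{-1}(V) = {17, 18} ∉ τ ✗.
  V = {[16], [17=18]}: π^{-1}(V) = {16, 17, 18} ∉ τ ✗.
  V = {[19]}: π^{-1}(V) = {19} ∈ τ ✓.
  V = {[16], [19]}: π^{-1}(V) = {16, 19} ∉ τ ✗.
  V = {[17=18], [19]}: π^{-1}(V) = {17, 18, 19} ∉ τ ✗.
  V = {[16], [17=18], [19]}: π^{-1}(V) = {16, 17, 18, 19} ∈ τ ✓.
  V = {[20]}: π^{-1}(V) = {20} ∈ τ ✓.
  V = {[16], [20]}: π^{-1}(V) = {16, 20} ∉ τ ✗.
  V = {[17=18], [20]}: π^{-1}(V) = {17, 18, 20} ∉ τ ✗.
  V = {[16], [17=18], [20]}: π^{-1}(V) = {16, 17, 18, 20} ∉ τ ✗.
  V = {[19], [20]}: π^{-1}(V) = {19, 20} ∈ τ ✓.
  V = {[16], [19], [20]}: π^{-1}(V) = {16, 19, 20} ∉ τ ✗.
  V = {[17=18], [19], [20]}: π^{-1}(V) = {17, 18, 19, 20} ∉ τ ✗.
  V = {[16], [17=18], [19], [20]}: π^{-1}(V) = {16, 17, 18, 19, 20} ∈ τ ✓.
Open sets in the quotient: τ_Q = {{}, {[19]}, {[16], [17=18], [19]}, {[20]}, {[19], [20]}, {[16], [17=18], [19], [20]}} (6 elements).


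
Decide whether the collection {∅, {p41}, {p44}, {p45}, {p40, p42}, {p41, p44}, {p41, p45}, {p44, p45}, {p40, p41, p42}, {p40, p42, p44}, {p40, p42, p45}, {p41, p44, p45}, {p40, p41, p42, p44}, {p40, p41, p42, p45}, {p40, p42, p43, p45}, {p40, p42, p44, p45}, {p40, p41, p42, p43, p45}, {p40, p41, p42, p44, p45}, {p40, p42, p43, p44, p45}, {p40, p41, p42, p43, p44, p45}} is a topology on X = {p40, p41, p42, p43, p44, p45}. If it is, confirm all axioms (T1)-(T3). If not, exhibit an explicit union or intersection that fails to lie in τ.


τ IS a topology on X.

Axiom (T1): ∅ ∈ τ? Yes; X ∈ τ? Yes.
Axiom (T2/T3): check pairwise unions and intersections of members of τ.
All pairwise intersections and unions checked — each lies in τ. Therefore τ satisfies (T1), (T2), (T3): it IS a topology on X.


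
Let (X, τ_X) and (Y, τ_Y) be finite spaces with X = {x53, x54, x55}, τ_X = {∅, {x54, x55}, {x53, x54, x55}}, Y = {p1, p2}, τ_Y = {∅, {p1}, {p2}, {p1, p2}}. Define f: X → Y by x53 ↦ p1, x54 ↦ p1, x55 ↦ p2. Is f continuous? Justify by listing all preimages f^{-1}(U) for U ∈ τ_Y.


f is NOT continuous.

Compute f^{-1}(U) for each U ∈ τ_Y:
  U = ∅: f^{-1}(U) = ∅ ∈ τ_X ✓.
  U = {p1}: f^{-1}(U) = {x53, x54} ∉ τ_X ✗.
  U = {p2}: f^{-1}(U) = {x55} ∉ τ_X ✗.
  U = {p1, p2}: f^{-1}(U) = {x53, x54, x55} ∈ τ_X ✓.
Found U = {p1} with f^{-1}(U) = {x53, x54} not in τ_X. Therefore f is NOT continuous.


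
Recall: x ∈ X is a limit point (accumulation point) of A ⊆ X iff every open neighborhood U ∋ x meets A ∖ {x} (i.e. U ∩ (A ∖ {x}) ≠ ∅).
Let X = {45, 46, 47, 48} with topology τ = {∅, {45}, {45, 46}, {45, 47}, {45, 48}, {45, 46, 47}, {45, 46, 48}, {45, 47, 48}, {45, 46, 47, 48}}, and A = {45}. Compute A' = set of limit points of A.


A' = {46, 47, 48}

For each x ∈ X, list the open sets U ∈ τ with x ∈ U, then check whether U ∩ (A ∖ {x}) ≠ ∅ for every such U.
  x = 45: open {45} ∋ x has {45} ∩ (A ∖ {45}) = ∅, so x is NOT a limit point.
  x = 46: opens ∋ x are {45, 46}, {45, 46, 47}, {45, 46, 48}, {45, 46, 47, 48}; each meets A ∖ {46}, so x IS a limit point.
  x = 47: opens ∋ x are {45, 47}, {45, 46, 47}, {45, 47, 48}, {45, 46, 47, 48}; each meets A ∖ {47}, so x IS a limit point.
  x = 48: opens ∋ x are {45, 48}, {45, 46, 48}, {45, 47, 48}, {45, 46, 47, 48}; each meets A ∖ {48}, so x IS a limit point.
Collecting: A' = {46, 47, 48}.


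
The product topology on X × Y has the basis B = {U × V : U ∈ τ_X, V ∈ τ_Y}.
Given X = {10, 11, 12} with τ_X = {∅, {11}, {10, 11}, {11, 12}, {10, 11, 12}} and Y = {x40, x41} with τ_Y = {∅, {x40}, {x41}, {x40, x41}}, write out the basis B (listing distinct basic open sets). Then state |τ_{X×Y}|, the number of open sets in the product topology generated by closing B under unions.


Basis B = {∅ × ∅, {11} × {x40}, {11} × {x41}, {10, 11} × {x40}, {10, 11} × {x41}, {11} × {x40, x41}, {11, 12} × {x40}, {11, 12} × {x41}, {10, 11, 12} × {x40}, {10, 11, 12} × {x41}, {10, 11} × {x40, x41}, {11, 12} × {x40, x41}, {10, 11, 12} × {x40, x41}}; |τ_{X×Y}| = 25.

Enumerate products U × V with U ∈ τ_X, V ∈ τ_Y (deduplicated):
  ∅ × ∅ = {} (∅)
  {11} × {x40} = {(11,x40)}
  {11} × {x41} = {(11,x41)}
  {10, 11} × {x40} = {(10,x40), (11,x40)}
  {10, 11} × {x41} = {(10,x41), (11,x41)}
  {11} × {x40, x41} = {(11,x40), (11,x41)}
  {11, 12} × {x40} = {(11,x40), (12,x40)}
  {11, 12} × {x41} = {(11,x41), (12,x41)}
  {10, 11, 12} × {x40} = {(10,x40), (11,x40), (12,x40)}
  {10, 11, 12} × {x41} = {(10,x41), (11,x41), (12,x41)}
  {10, 11} × {x40, x41} = {(10,x40), (10,x41), (11,x40), (11,x41)}
  {11, 12} × {x40, x41} = {(11,x40), (11,x41), (12,x40), (12,x41)}
  {10, 11, 12} × {x40, x41} = {(10,x40), (10,x41), (11,x40), (11,x41), (12,x40), (12,x41)}
These 13 distinct sets form the basis B.
Close under arbitrary unions to get τ_{X×Y}; counting gives |τ_{X×Y}| = 25.


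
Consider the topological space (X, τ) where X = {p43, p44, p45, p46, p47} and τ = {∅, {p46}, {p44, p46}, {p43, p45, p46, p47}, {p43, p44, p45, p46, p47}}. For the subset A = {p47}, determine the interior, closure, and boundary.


int(A) = ∅, cl(A) = {p43, p45, p47}, ∂A = {p43, p45, p47}.

Closed sets in (X, τ) are complements of opens:
  closed(X, τ) = {∅, {p44}, {p43, p45, p47}, {p43, p44, p45, p47}, {p43, p44, p45, p46, p47}}.
int(A) = ⋃ {U ∈ τ : U ⊆ A}. Opens contained in A: ∅.
Taking the union of these: int(A) = ∅.
cl(A) = ⋂ {C closed : A ⊆ C}. Closed sets containing A: {p43, p45, p47}, {p43, p44, p45, p47}, {p43, p44, p45, p46, p47}.
Intersecting these: cl(A) = {p43, p45, p47}.
∂A = cl(A) ∖ int(A) = {p43, p45, p47} ∖ ∅ = {p43, p45, p47}.


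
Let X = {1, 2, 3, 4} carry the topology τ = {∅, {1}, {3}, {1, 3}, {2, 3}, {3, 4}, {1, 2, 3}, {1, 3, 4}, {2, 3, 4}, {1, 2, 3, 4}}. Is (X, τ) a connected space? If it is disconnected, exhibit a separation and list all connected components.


(X, τ) is disconnected; components = [{1}, {2, 3, 4}].

Find clopen sets (U ∈ τ with X ∖ U ∈ τ):
  U = ∅, X ∖ U = {1, 2, 3, 4} — both open, so U is clopen.
  U = {1}, X ∖ U = {2, 3, 4} — both open, so U is clopen.
  U = {2, 3, 4}, X ∖ U = {1} — both open, so U is clopen.
  U = {1, 2, 3, 4}, X ∖ U = ∅ — both open, so U is clopen.
Nontrivial clopen(s) exist: e.g. {2, 3, 4}. So (X, τ) is disconnected.
Compute connected components by grouping points that agree on all clopens:
  component: {1}
  component: {2, 3, 4}


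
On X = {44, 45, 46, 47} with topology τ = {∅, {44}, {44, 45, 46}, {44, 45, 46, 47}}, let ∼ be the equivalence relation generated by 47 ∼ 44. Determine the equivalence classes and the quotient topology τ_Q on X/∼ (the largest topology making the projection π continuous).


X/∼ = {[44=47], [45], [46]}; |τ_Q| = 2.

Equivalence classes: [44=47], [45], [46].
Quotient map π: X → X/∼ sends 44 ↦ [44=47], 45 ↦ [45], 46 ↦ [46], 47 ↦ [44=47].
For each subset V ⊆ X/∼, compute π^{-1}(V) ⊆ X and check whether π^{-1}(V) ∈ τ. V is open in τ_Q iff π^{-1}(V) ∈ τ.
  V = {}: π^{-1}(V) = ∅ ∈ τ ✓.
  V = {[44=47]}: π^{-1}(V) = {44, 47} ∉ τ ✗.
  V = {[45]}: π^{-1}(V) = {45} ∉ τ ✗.
  V = {[44=47], [45]}: π^{-1}(V) = {44, 45, 47} ∉ τ ✗.
  V = {[46]}: π^{-1}(V) = {46} ∉ τ ✗.
  V = {[44=47], [46]}: π^{-1}(V) = {44, 46, 47} ∉ τ ✗.
  V = {[45], [46]}: π^{-1}(V) = {45, 46} ∉ τ ✗.
  V = {[44=47], [45], [46]}: π^{-1}(V) = {44, 45, 46, 47} ∈ τ ✓.
Open sets in the quotient: τ_Q = {{}, {[44=47], [45], [46]}} (2 elements).


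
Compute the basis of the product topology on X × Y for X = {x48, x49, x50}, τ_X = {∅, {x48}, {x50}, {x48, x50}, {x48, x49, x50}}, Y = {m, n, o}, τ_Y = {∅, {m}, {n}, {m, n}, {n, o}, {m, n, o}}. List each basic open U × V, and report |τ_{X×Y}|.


Basis B = {∅ × ∅, {x48} × {m}, {x48} × {n}, {x50} × {m}, {x50} × {n}, {x48} × {m, n}, {x48, x50} × {m}, {x48} × {n, o}, {x48, x50} × {n}, {x50} × {m, n}, {x50} × {n, o}, {x48} × {m, n, o}, {x48, x49, x50} × {m}, {x48, x49, x50} × {n}, {x50} × {m, n, o}, {x48, x50} × {m, n}, {x48, x50} × {n, o}, {x48, x50} × {m, n, o}, {x48, x49, x50} × {m, n}, {x48, x49, x50} × {n, o}, {x48, x49, x50} × {m, n, o}}; |τ_{X×Y}| = 70.

Enumerate products U × V with U ∈ τ_X, V ∈ τ_Y (deduplicated):
  ∅ × ∅ = {} (∅)
  {x48} × {m} = {(x48,m)}
  {x48} × {n} = {(x48,n)}
  {x50} × {m} = {(x50,m)}
  {x50} × {n} = {(x50,n)}
  {x48} × {m, n} = {(x48,m), (x48,n)}
  {x48, x50} × {m} = {(x48,m), (x50,m)}
  {x48} × {n, o} = {(x48,n), (x48,o)}
  {x48, x50} × {n} = {(x48,n), (x50,n)}
  {x50} × {m, n} = {(x50,m), (x50,n)}
  {x50} × {n, o} = {(x50,n), (x50,o)}
  {x48} × {m, n, o} = {(x48,m), (x48,n), (x48,o)}
  {x48, x49, x50} × {m} = {(x48,m), (x49,m), (x50,m)}
  {x48, x49, x50} × {n} = {(x48,n), (x49,n), (x50,n)}
  {x50} × {m, n, o} = {(x50,m), (x50,n), (x50,o)}
  {x48, x50} × {m, n} = {(x48,m), (x48,n), (x50,m), (x50,n)}
  {x48, x50} × {n, o} = {(x48,n), (x48,o), (x50,n), (x50,o)}
  {x48, x50} × {m, n, o} = {(x48,m), (x48,n), (x48,o), (x50,m), (x50,n), (x50,o)}
  {x48, x49, x50} × {m, n} = {(x48,m), (x48,n), (x49,m), (x49,n), (x50,m), (x50,n)}
  {x48, x49, x50} × {n, o} = {(x48,n), (x48,o), (x49,n), (x49,o), (x50,n), (x50,o)}
  {x48, x49, x50} × {m, n, o} = {(x48,m), (x48,n), (x48,o), (x49,m), (x49,n), (x49,o), (x50,m), (x50,n), (x50,o)}
These 21 distinct sets form the basis B.
Close under arbitrary unions to get τ_{X×Y}; counting gives |τ_{X×Y}| = 70.


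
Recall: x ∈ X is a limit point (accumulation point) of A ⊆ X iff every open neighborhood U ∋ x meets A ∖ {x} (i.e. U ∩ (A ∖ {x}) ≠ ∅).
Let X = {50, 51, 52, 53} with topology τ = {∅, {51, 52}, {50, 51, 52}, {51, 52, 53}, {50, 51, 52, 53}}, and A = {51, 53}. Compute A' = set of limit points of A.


A' = {50, 52, 53}

For each x ∈ X, list the open sets U ∈ τ with x ∈ U, then check whether U ∩ (A ∖ {x}) ≠ ∅ for every such U.
  x = 50: opens ∋ x are {50, 51, 52}, {50, 51, 52, 53}; each meets A ∖ {50}, so x IS a limit point.
  x = 51: open {51, 52} ∋ x has {51, 52} ∩ (A ∖ {51}) = ∅, so x is NOT a limit point.
  x = 52: opens ∋ x are {51, 52}, {50, 51, 52}, {51, 52, 53}, {50, 51, 52, 53}; each meets A ∖ {52}, so x IS a limit point.
  x = 53: opens ∋ x are {51, 52, 53}, {50, 51, 52, 53}; each meets A ∖ {53}, so x IS a limit point.
Collecting: A' = {50, 52, 53}.


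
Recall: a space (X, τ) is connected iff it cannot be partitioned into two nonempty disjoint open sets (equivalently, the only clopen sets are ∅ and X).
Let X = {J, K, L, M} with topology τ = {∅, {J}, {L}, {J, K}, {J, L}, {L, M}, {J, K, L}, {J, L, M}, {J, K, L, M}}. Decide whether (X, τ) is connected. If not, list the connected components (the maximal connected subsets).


(X, τ) is disconnected; components = [{J, K}, {L, M}].

Find clopen sets (U ∈ τ with X ∖ U ∈ τ):
  U = ∅, X ∖ U = {J, K, L, M} — both open, so U is clopen.
  U = {J, K}, X ∖ U = {L, M} — both open, so U is clopen.
  U = {L, M}, X ∖ U = {J, K} — both open, so U is clopen.
  U = {J, K, L, M}, X ∖ U = ∅ — both open, so U is clopen.
Nontrivial clopen(s) exist: e.g. {J, K}. So (X, τ) is disconnected.
Compute connected components by grouping points that agree on all clopens:
  component: {J, K}
  component: {L, M}


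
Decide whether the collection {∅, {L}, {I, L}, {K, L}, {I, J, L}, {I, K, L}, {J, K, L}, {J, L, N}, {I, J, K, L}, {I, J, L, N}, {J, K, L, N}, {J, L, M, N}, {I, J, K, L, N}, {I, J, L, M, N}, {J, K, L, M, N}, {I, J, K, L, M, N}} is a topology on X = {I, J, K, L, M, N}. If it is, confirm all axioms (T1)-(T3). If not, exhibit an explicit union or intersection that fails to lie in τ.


τ is NOT a topology on X.

Axiom (T1): ∅ ∈ τ? Yes; X ∈ τ? Yes.
Axiom (T2/T3): check pairwise unions and intersections of members of τ.
Counterexample for (T3): {I, J, L} ∩ {J, K, L} = {J, L} ∉ τ. Therefore τ is NOT a topology.


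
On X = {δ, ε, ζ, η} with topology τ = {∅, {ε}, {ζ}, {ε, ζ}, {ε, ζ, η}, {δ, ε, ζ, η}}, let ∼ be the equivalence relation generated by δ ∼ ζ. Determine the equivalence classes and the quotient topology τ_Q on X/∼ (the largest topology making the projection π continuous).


X/∼ = {[δ=ζ], [ε], [η]}; |τ_Q| = 3.

Equivalence classes: [δ=ζ], [ε], [η].
Quotient map π: X → X/∼ sends δ ↦ [δ=ζ], ε ↦ [ε], ζ ↦ [δ=ζ], η ↦ [η].
For each subset V ⊆ X/∼, compute π^{-1}(V) ⊆ X and check whether π^{-1}(V) ∈ τ. V is open in τ_Q iff π^{-1}(V) ∈ τ.
  V = {}: π^{-1}(V) = ∅ ∈ τ ✓.
  V = {[δ=ζ]}: π^{-1}(V) = {δ, ζ} ∉ τ ✗.
  V = {[ε]}: π^{-1}(V) = {ε} ∈ τ ✓.
  V = {[δ=ζ], [ε]}: π^{-1}(V) = {δ, ε, ζ} ∉ τ ✗.
  V = {[η]}: π^{-1}(V) = {η} ∉ τ ✗.
  V = {[δ=ζ], [η]}: π^{-1}(V) = {δ, ζ, η} ∉ τ ✗.
  V = {[ε], [η]}: π^{-1}(V) = {ε, η} ∉ τ ✗.
  V = {[δ=ζ], [ε], [η]}: π^{-1}(V) = {δ, ε, ζ, η} ∈ τ ✓.
Open sets in the quotient: τ_Q = {{}, {[ε]}, {[δ=ζ], [ε], [η]}} (3 elements).


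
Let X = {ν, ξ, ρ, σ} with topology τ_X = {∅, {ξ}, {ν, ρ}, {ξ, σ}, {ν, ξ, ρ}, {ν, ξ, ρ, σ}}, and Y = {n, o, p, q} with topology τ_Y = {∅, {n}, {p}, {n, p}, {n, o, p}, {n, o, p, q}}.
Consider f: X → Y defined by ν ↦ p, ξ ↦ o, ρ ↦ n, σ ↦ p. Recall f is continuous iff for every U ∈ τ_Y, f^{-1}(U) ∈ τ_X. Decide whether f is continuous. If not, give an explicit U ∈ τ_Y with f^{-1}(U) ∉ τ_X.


f is NOT continuous.

Compute f^{-1}(U) for each U ∈ τ_Y:
  U = ∅: f^{-1}(U) = ∅ ∈ τ_X ✓.
  U = {n}: f^{-1}(U) = {ρ} ∉ τ_X ✗.
  U = {p}: f^{-1}(U) = {ν, σ} ∉ τ_X ✗.
  U = {n, p}: f^{-1}(U) = {ν, ρ, σ} ∉ τ_X ✗.
  U = {n, o, p}: f^{-1}(U) = {ν, ξ, ρ, σ} ∈ τ_X ✓.
  U = {n, o, p, q}: f^{-1}(U) = {ν, ξ, ρ, σ} ∈ τ_X ✓.
Found U = {n} with f^{-1}(U) = {ρ} not in τ_X. Therefore f is NOT continuous.


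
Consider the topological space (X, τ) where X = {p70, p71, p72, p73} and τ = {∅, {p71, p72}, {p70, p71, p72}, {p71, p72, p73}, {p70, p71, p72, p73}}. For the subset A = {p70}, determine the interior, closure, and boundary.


int(A) = ∅, cl(A) = {p70}, ∂A = {p70}.

Closed sets in (X, τ) are complements of opens:
  closed(X, τ) = {∅, {p70}, {p73}, {p70, p73}, {p70, p71, p72, p73}}.
int(A) = ⋃ {U ∈ τ : U ⊆ A}. Opens contained in A: ∅.
Taking the union of these: int(A) = ∅.
cl(A) = ⋂ {C closed : A ⊆ C}. Closed sets containing A: {p70}, {p70, p73}, {p70, p71, p72, p73}.
Intersecting these: cl(A) = {p70}.
∂A = cl(A) ∖ int(A) = {p70} ∖ ∅ = {p70}.


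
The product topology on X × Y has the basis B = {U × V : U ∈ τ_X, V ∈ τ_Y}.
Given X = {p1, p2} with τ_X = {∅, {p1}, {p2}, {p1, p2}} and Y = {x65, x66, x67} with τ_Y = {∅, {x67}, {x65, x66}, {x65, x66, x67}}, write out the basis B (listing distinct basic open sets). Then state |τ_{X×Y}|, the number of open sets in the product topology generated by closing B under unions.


Basis B = {∅ × ∅, {p1} × {x67}, {p2} × {x67}, {p1} × {x65, x66}, {p1, p2} × {x67}, {p2} × {x65, x66}, {p1} × {x65, x66, x67}, {p2} × {x65, x66, x67}, {p1, p2} × {x65, x66}, {p1, p2} × {x65, x66, x67}}; |τ_{X×Y}| = 16.

Enumerate products U × V with U ∈ τ_X, V ∈ τ_Y (deduplicated):
  ∅ × ∅ = {} (∅)
  {p1} × {x67} = {(p1,x67)}
  {p2} × {x67} = {(p2,x67)}
  {p1} × {x65, x66} = {(p1,x65), (p1,x66)}
  {p1, p2} × {x67} = {(p1,x67), (p2,x67)}
  {p2} × {x65, x66} = {(p2,x65), (p2,x66)}
  {p1} × {x65, x66, x67} = {(p1,x65), (p1,x66), (p1,x67)}
  {p2} × {x65, x66, x67} = {(p2,x65), (p2,x66), (p2,x67)}
  {p1, p2} × {x65, x66} = {(p1,x65), (p1,x66), (p2,x65), (p2,x66)}
  {p1, p2} × {x65, x66, x67} = {(p1,x65), (p1,x66), (p1,x67), (p2,x65), (p2,x66), (p2,x67)}
These 10 distinct sets form the basis B.
Close under arbitrary unions to get τ_{X×Y}; counting gives |τ_{X×Y}| = 16.


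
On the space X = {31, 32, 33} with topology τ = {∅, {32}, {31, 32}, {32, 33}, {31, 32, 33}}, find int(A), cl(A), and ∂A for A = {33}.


int(A) = ∅, cl(A) = {33}, ∂A = {33}.

Closed sets in (X, τ) are complements of opens:
  closed(X, τ) = {∅, {31}, {33}, {31, 33}, {31, 32, 33}}.
int(A) = ⋃ {U ∈ τ : U ⊆ A}. Opens contained in A: ∅.
Taking the union of these: int(A) = ∅.
cl(A) = ⋂ {C closed : A ⊆ C}. Closed sets containing A: {33}, {31, 33}, {31, 32, 33}.
Intersecting these: cl(A) = {33}.
∂A = cl(A) ∖ int(A) = {33} ∖ ∅ = {33}.


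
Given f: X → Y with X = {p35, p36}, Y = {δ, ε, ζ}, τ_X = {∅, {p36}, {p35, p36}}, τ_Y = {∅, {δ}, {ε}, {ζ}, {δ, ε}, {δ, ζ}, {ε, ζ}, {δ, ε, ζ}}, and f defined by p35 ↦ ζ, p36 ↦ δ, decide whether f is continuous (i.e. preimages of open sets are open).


f is NOT continuous.

Compute f^{-1}(U) for each U ∈ τ_Y:
  U = ∅: f^{-1}(U) = ∅ ∈ τ_X ✓.
  U = {δ}: f^{-1}(U) = {p36} ∈ τ_X ✓.
  U = {ε}: f^{-1}(U) = ∅ ∈ τ_X ✓.
  U = {ζ}: f^{-1}(U) = {p35} ∉ τ_X ✗.
  U = {δ, ε}: f^{-1}(U) = {p36} ∈ τ_X ✓.
  U = {δ, ζ}: f^{-1}(U) = {p35, p36} ∈ τ_X ✓.
  U = {ε, ζ}: f^{-1}(U) = {p35} ∉ τ_X ✗.
  U = {δ, ε, ζ}: f^{-1}(U) = {p35, p36} ∈ τ_X ✓.
Found U = {ζ} with f^{-1}(U) = {p35} not in τ_X. Therefore f is NOT continuous.


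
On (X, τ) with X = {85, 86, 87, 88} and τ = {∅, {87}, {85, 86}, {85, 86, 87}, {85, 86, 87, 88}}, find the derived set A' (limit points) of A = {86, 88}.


A' = {85, 88}

For each x ∈ X, list the open sets U ∈ τ with x ∈ U, then check whether U ∩ (A ∖ {x}) ≠ ∅ for every such U.
  x = 85: opens ∋ x are {85, 86}, {85, 86, 87}, {85, 86, 87, 88}; each meets A ∖ {85}, so x IS a limit point.
  x = 86: open {85, 86} ∋ x has {85, 86} ∩ (A ∖ {86}) = ∅, so x is NOT a limit point.
  x = 87: open {87} ∋ x has {87} ∩ (A ∖ {87}) = ∅, so x is NOT a limit point.
  x = 88: opens ∋ x are {85, 86, 87, 88}; each meets A ∖ {88}, so x IS a limit point.
Collecting: A' = {85, 88}.


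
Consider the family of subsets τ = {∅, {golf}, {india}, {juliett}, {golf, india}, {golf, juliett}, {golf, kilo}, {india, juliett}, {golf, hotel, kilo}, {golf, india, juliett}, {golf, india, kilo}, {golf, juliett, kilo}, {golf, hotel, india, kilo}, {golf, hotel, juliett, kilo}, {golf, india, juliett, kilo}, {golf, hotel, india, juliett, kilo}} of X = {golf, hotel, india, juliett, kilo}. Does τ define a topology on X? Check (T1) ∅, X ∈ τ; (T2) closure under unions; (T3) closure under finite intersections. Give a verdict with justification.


τ IS a topology on X.

Axiom (T1): ∅ ∈ τ? Yes; X ∈ τ? Yes.
Axiom (T2/T3): check pairwise unions and intersections of members of τ.
All pairwise intersections and unions checked — each lies in τ. Therefore τ satisfies (T1), (T2), (T3): it IS a topology on X.


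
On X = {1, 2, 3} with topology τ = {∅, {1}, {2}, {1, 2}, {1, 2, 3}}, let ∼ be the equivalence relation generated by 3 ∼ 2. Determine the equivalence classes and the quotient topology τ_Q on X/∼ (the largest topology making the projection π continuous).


X/∼ = {[1], [2=3]}; |τ_Q| = 3.

Equivalence classes: [1], [2=3].
Quotient map π: X → X/∼ sends 1 ↦ [1], 2 ↦ [2=3], 3 ↦ [2=3].
For each subset V ⊆ X/∼, compute π^{-1}(V) ⊆ X and check whether π^{-1}(V) ∈ τ. V is open in τ_Q iff π^{-1}(V) ∈ τ.
  V = {}: π^{-1}(V) = ∅ ∈ τ ✓.
  V = {[1]}: π^{-1}(V) = {1} ∈ τ ✓.
  V = {[2=3]}: π^{-1}(V) = {2, 3} ∉ τ ✗.
  V = {[1], [2=3]}: π^{-1}(V) = {1, 2, 3} ∈ τ ✓.
Open sets in the quotient: τ_Q = {{}, {[1]}, {[1], [2=3]}} (3 elements).


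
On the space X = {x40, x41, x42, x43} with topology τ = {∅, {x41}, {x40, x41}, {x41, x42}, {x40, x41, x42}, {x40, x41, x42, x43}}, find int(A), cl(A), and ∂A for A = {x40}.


int(A) = ∅, cl(A) = {x40, x43}, ∂A = {x40, x43}.

Closed sets in (X, τ) are complements of opens:
  closed(X, τ) = {∅, {x43}, {x40, x43}, {x42, x43}, {x40, x42, x43}, {x40, x41, x42, x43}}.
int(A) = ⋃ {U ∈ τ : U ⊆ A}. Opens contained in A: ∅.
Taking the union of these: int(A) = ∅.
cl(A) = ⋂ {C closed : A ⊆ C}. Closed sets containing A: {x40, x43}, {x40, x42, x43}, {x40, x41, x42, x43}.
Intersecting these: cl(A) = {x40, x43}.
∂A = cl(A) ∖ int(A) = {x40, x43} ∖ ∅ = {x40, x43}.


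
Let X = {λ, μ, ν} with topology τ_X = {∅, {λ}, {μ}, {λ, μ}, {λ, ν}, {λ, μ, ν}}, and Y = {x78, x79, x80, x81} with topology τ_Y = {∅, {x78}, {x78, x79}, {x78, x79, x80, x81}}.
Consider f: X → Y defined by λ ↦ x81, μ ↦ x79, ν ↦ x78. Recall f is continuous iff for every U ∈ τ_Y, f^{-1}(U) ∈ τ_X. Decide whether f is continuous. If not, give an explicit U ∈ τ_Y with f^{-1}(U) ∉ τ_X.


f is NOT continuous.

Compute f^{-1}(U) for each U ∈ τ_Y:
  U = ∅: f^{-1}(U) = ∅ ∈ τ_X ✓.
  U = {x78}: f^{-1}(U) = {ν} ∉ τ_X ✗.
  U = {x78, x79}: f^{-1}(U) = {μ, ν} ∉ τ_X ✗.
  U = {x78, x79, x80, x81}: f^{-1}(U) = {λ, μ, ν} ∈ τ_X ✓.
Found U = {x78} with f^{-1}(U) = {ν} not in τ_X. Therefore f is NOT continuous.


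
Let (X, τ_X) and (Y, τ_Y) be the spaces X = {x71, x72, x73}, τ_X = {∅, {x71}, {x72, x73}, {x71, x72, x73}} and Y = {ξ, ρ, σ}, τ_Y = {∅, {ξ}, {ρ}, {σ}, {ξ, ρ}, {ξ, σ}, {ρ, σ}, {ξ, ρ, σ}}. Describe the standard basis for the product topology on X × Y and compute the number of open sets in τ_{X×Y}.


Basis B = {∅ × ∅, {x71} × {ξ}, {x71} × {ρ}, {x71} × {σ}, {x71} × {ξ, ρ}, {x71} × {ξ, σ}, {x71} × {ρ, σ}, {x72, x73} × {ξ}, {x72, x73} × {ρ}, {x72, x73} × {σ}, {x71} × {ξ, ρ, σ}, {x71, x72, x73} × {ξ}, {x71, x72, x73} × {ρ}, {x71, x72, x73} × {σ}, {x72, x73} × {ξ, ρ}, {x72, x73} × {ξ, σ}, {x72, x73} × {ρ, σ}, {x71, x72, x73} × {ξ, ρ}, {x71, x72, x73} × {ξ, σ}, {x71, x72, x73} × {ρ, σ}, {x72, x73} × {ξ, ρ, σ}, {x71, x72, x73} × {ξ, ρ, σ}}; |τ_{X×Y}| = 64.

Enumerate products U × V with U ∈ τ_X, V ∈ τ_Y (deduplicated):
  ∅ × ∅ = {} (∅)
  {x71} × {ξ} = {(x71,ξ)}
  {x71} × {ρ} = {(x71,ρ)}
  {x71} × {σ} = {(x71,σ)}
  {x71} × {ξ, ρ} = {(x71,ξ), (x71,ρ)}
  {x71} × {ξ, σ} = {(x71,ξ), (x71,σ)}
  {x71} × {ρ, σ} = {(x71,ρ), (x71,σ)}
  {x72, x73} × {ξ} = {(x72,ξ), (x73,ξ)}
  {x72, x73} × {ρ} = {(x72,ρ), (x73,ρ)}
  {x72, x73} × {σ} = {(x72,σ), (x73,σ)}
  {x71} × {ξ, ρ, σ} = {(x71,ξ), (x71,ρ), (x71,σ)}
  {x71, x72, x73} × {ξ} = {(x71,ξ), (x72,ξ), (x73,ξ)}
  {x71, x72, x73} × {ρ} = {(x71,ρ), (x72,ρ), (x73,ρ)}
  {x71, x72, x73} × {σ} = {(x71,σ), (x72,σ), (x73,σ)}
  {x72, x73} × {ξ, ρ} = {(x72,ξ), (x72,ρ), (x73,ξ), (x73,ρ)}
  {x72, x73} × {ξ, σ} = {(x72,ξ), (x72,σ), (x73,ξ), (x73,σ)}
  {x72, x73} × {ρ, σ} = {(x72,ρ), (x72,σ), (x73,ρ), (x73,σ)}
  {x71, x72, x73} × {ξ, ρ} = {(x71,ξ), (x71,ρ), (x72,ξ), (x72,ρ), (x73,ξ), (x73,ρ)}
  {x71, x72, x73} × {ξ, σ} = {(x71,ξ), (x71,σ), (x72,ξ), (x72,σ), (x73,ξ), (x73,σ)}
  {x71, x72, x73} × {ρ, σ} = {(x71,ρ), (x71,σ), (x72,ρ), (x72,σ), (x73,ρ), (x73,σ)}
  {x72, x73} × {ξ, ρ, σ} = {(x72,ξ), (x72,ρ), (x72,σ), (x73,ξ), (x73,ρ), (x73,σ)}
  {x71, x72, x73} × {ξ, ρ, σ} = {(x71,ξ), (x71,ρ), (x71,σ), (x72,ξ), (x72,ρ), (x72,σ), (x73,ξ), (x73,ρ), (x73,σ)}
These 22 distinct sets form the basis B.
Close under arbitrary unions to get τ_{X×Y}; counting gives |τ_{X×Y}| = 64.


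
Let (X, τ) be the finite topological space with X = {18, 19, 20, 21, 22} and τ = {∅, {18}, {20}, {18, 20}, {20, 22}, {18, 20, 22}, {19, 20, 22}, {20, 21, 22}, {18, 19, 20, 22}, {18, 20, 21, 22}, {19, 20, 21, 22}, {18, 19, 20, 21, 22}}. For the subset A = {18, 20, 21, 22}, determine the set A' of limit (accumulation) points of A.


A' = {19, 21, 22}

For each x ∈ X, list the open sets U ∈ τ with x ∈ U, then check whether U ∩ (A ∖ {x}) ≠ ∅ for every such U.
  x = 18: open {18} ∋ x has {18} ∩ (A ∖ {18}) = ∅, so x is NOT a limit point.
  x = 19: opens ∋ x are {19, 20, 22}, {18, 19, 20, 22}, {19, 20, 21, 22}, {18, 19, 20, 21, 22}; each meets A ∖ {19}, so x IS a limit point.
  x = 20: open {20} ∋ x has {20} ∩ (A ∖ {20}) = ∅, so x is NOT a limit point.
  x = 21: opens ∋ x are {20, 21, 22}, {18, 20, 21, 22}, {19, 20, 21, 22}, {18, 19, 20, 21, 22}; each meets A ∖ {21}, so x IS a limit point.
  x = 22: opens ∋ x are {20, 22}, {18, 20, 22}, {19, 20, 22}, {20, 21, 22}, {18, 19, 20, 22}, {18, 20, 21, 22}, {19, 20, 21, 22}, {18, 19, 20, 21, 22}; each meets A ∖ {22}, so x IS a limit point.
Collecting: A' = {19, 21, 22}.


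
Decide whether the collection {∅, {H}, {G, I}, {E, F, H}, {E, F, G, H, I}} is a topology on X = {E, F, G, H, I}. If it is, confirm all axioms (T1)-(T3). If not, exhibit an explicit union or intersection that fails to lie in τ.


τ is NOT a topology on X.

Axiom (T1): ∅ ∈ τ? Yes; X ∈ τ? Yes.
Axiom (T2/T3): check pairwise unions and intersections of members of τ.
Counterexample for (T2): {H} ∪ {G, I} = {G, H, I} ∉ τ. Therefore τ is NOT a topology.


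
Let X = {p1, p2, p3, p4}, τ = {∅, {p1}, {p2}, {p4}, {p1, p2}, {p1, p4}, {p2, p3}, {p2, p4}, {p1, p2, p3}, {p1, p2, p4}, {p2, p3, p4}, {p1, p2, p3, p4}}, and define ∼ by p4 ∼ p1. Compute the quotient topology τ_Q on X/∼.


X/∼ = {[p1=p4], [p2], [p3]}; |τ_Q| = 6.

Equivalence classes: [p1=p4], [p2], [p3].
Quotient map π: X → X/∼ sends p1 ↦ [p1=p4], p2 ↦ [p2], p3 ↦ [p3], p4 ↦ [p1=p4].
For each subset V ⊆ X/∼, compute π^{-1}(V) ⊆ X and check whether π^{-1}(V) ∈ τ. V is open in τ_Q iff π^{-1}(V) ∈ τ.
  V = {}: π^{-1}(V) = ∅ ∈ τ ✓.
  V = {[p1=p4]}: π^{-1}(V) = {p1, p4} ∈ τ ✓.
  V = {[p2]}: π^{-1}(V) = {p2} ∈ τ ✓.
  V = {[p1=p4], [p2]}: π^{-1}(V) = {p1, p2, p4} ∈ τ ✓.
  V = {[p3]}: π^{-1}(V) = {p3} ∉ τ ✗.
  V = {[p1=p4], [p3]}: π^{-1}(V) = {p1, p3, p4} ∉ τ ✗.
  V = {[p2], [p3]}: π^{-1}(V) = {p2, p3} ∈ τ ✓.
  V = {[p1=p4], [p2], [p3]}: π^{-1}(V) = {p1, p2, p3, p4} ∈ τ ✓.
Open sets in the quotient: τ_Q = {{}, {[p1=p4]}, {[p2]}, {[p1=p4], [p2]}, {[p2], [p3]}, {[p1=p4], [p2], [p3]}} (6 elements).


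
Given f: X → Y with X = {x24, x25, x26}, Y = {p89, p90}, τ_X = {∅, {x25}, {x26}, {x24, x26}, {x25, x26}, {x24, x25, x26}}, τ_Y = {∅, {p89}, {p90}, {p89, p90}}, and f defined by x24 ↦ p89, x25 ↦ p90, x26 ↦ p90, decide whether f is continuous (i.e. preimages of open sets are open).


f is NOT continuous.

Compute f^{-1}(U) for each U ∈ τ_Y:
  U = ∅: f^{-1}(U) = ∅ ∈ τ_X ✓.
  U = {p89}: f^{-1}(U) = {x24} ∉ τ_X ✗.
  U = {p90}: f^{-1}(U) = {x25, x26} ∈ τ_X ✓.
  U = {p89, p90}: f^{-1}(U) = {x24, x25, x26} ∈ τ_X ✓.
Found U = {p89} with f^{-1}(U) = {x24} not in τ_X. Therefore f is NOT continuous.


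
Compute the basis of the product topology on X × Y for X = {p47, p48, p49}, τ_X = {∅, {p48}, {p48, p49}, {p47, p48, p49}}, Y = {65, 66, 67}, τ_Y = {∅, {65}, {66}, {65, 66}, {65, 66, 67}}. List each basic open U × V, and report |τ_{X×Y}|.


Basis B = {∅ × ∅, {p48} × {65}, {p48} × {66}, {p48} × {65, 66}, {p48, p49} × {65}, {p48, p49} × {66}, {p47, p48, p49} × {65}, {p47, p48, p49} × {66}, {p48} × {65, 66, 67}, {p48, p49} × {65, 66}, {p47, p48, p49} × {65, 66}, {p48, p49} × {65, 66, 67}, {p47, p48, p49} × {65, 66, 67}}; |τ_{X×Y}| = 30.

Enumerate products U × V with U ∈ τ_X, V ∈ τ_Y (deduplicated):
  ∅ × ∅ = {} (∅)
  {p48} × {65} = {(p48,65)}
  {p48} × {66} = {(p48,66)}
  {p48} × {65, 66} = {(p48,65), (p48,66)}
  {p48, p49} × {65} = {(p48,65), (p49,65)}
  {p48, p49} × {66} = {(p48,66), (p49,66)}
  {p47, p48, p49} × {65} = {(p47,65), (p48,65), (p49,65)}
  {p47, p48, p49} × {66} = {(p47,66), (p48,66), (p49,66)}
  {p48} × {65, 66, 67} = {(p48,65), (p48,66), (p48,67)}
  {p48, p49} × {65, 66} = {(p48,65), (p48,66), (p49,65), (p49,66)}
  {p47, p48, p49} × {65, 66} = {(p47,65), (p47,66), (p48,65), (p48,66), (p49,65), (p49,66)}
  {p48, p49} × {65, 66, 67} = {(p48,65), (p48,66), (p48,67), (p49,65), (p49,66), (p49,67)}
  {p47, p48, p49} × {65, 66, 67} = {(p47,65), (p47,66), (p47,67), (p48,65), (p48,66), (p48,67), (p49,65), (p49,66), (p49,67)}
These 13 distinct sets form the basis B.
Close under arbitrary unions to get τ_{X×Y}; counting gives |τ_{X×Y}| = 30.


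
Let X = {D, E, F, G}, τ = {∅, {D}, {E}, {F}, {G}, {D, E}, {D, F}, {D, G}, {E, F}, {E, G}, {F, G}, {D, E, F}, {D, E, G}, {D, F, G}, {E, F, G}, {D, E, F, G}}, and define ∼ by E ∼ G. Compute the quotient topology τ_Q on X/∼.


X/∼ = {[D], [E=G], [F]}; |τ_Q| = 8.

Equivalence classes: [D], [E=G], [F].
Quotient map π: X → X/∼ sends D ↦ [D], E ↦ [E=G], F ↦ [F], G ↦ [E=G].
For each subset V ⊆ X/∼, compute π^{-1}(V) ⊆ X and check whether π^{-1}(V) ∈ τ. V is open in τ_Q iff π^{-1}(V) ∈ τ.
  V = {}: π^{-1}(V) = ∅ ∈ τ ✓.
  V = {[D]}: π^{-1}(V) = {D} ∈ τ ✓.
  V = {[E=G]}: π^{-1}(V) = {E, G} ∈ τ ✓.
  V = {[D], [E=G]}: π^{-1}(V) = {D, E, G} ∈ τ ✓.
  V = {[F]}: π^{-1}(V) = {F} ∈ τ ✓.
  V = {[D], [F]}: π^{-1}(V) = {D, F} ∈ τ ✓.
  V = {[E=G], [F]}: π^{-1}(V) = {E, F, G} ∈ τ ✓.
  V = {[D], [E=G], [F]}: π^{-1}(V) = {D, E, F, G} ∈ τ ✓.
Open sets in the quotient: τ_Q = {{}, {[D]}, {[E=G]}, {[D], [E=G]}, {[F]}, {[D], [F]}, {[E=G], [F]}, {[D], [E=G], [F]}} (8 elements).


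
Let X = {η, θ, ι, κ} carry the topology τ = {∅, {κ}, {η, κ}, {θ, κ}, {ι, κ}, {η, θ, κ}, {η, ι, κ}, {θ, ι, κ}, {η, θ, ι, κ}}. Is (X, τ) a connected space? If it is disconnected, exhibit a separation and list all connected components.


(X, τ) is connected.

Find clopen sets (U ∈ τ with X ∖ U ∈ τ):
  U = ∅, X ∖ U = {η, θ, ι, κ} — both open, so U is clopen.
  U = {η, θ, ι, κ}, X ∖ U = ∅ — both open, so U is clopen.
Only trivial clopens (∅ and X) exist, so (X, τ) is connected.
Compute connected components by grouping points that agree on all clopens:
  component: {η, θ, ι, κ}


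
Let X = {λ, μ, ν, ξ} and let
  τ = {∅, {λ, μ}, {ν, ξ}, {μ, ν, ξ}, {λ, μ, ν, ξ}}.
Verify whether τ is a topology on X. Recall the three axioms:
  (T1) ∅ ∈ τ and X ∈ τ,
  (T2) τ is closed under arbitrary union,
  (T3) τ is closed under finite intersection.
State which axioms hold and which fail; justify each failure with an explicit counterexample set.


τ is NOT a topology on X.

Axiom (T1): ∅ ∈ τ? Yes; X ∈ τ? Yes.
Axiom (T2/T3): check pairwise unions and intersections of members of τ.
Counterexample for (T3): {λ, μ} ∩ {μ, ν, ξ} = {μ} ∉ τ. Therefore τ is NOT a topology.


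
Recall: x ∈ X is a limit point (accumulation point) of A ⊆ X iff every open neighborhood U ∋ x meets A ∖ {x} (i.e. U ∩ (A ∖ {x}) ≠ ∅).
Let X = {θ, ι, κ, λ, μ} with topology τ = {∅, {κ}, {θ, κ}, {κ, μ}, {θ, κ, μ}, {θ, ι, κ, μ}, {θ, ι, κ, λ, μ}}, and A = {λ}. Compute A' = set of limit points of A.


A' = ∅

For each x ∈ X, list the open sets U ∈ τ with x ∈ U, then check whether U ∩ (A ∖ {x}) ≠ ∅ for every such U.
  x = θ: open {θ, κ} ∋ x has {θ, κ} ∩ (A ∖ {θ}) = ∅, so x is NOT a limit point.
  x = ι: open {θ, ι, κ, μ} ∋ x has {θ, ι, κ, μ} ∩ (A ∖ {ι}) = ∅, so x is NOT a limit point.
  x = κ: open {κ} ∋ x has {κ} ∩ (A ∖ {κ}) = ∅, so x is NOT a limit point.
  x = λ: open {θ, ι, κ, λ, μ} ∋ x has {θ, ι, κ, λ, μ} ∩ (A ∖ {λ}) = ∅, so x is NOT a limit point.
  x = μ: open {κ, μ} ∋ x has {κ, μ} ∩ (A ∖ {μ}) = ∅, so x is NOT a limit point.
Collecting: A' = ∅.


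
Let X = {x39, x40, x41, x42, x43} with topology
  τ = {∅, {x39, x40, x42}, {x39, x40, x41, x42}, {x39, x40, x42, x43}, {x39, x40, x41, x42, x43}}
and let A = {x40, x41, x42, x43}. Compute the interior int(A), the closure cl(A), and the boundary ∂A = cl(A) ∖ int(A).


int(A) = ∅, cl(A) = {x39, x40, x41, x42, x43}, ∂A = {x39, x40, x41, x42, x43}.

Closed sets in (X, τ) are complements of opens:
  closed(X, τ) = {∅, {x41}, {x43}, {x41, x43}, {x39, x40, x41, x42, x43}}.
int(A) = ⋃ {U ∈ τ : U ⊆ A}. Opens contained in A: ∅.
Taking the union of these: int(A) = ∅.
cl(A) = ⋂ {C closed : A ⊆ C}. Closed sets containing A: {x39, x40, x41, x42, x43}.
Intersecting these: cl(A) = {x39, x40, x41, x42, x43}.
∂A = cl(A) ∖ int(A) = {x39, x40, x41, x42, x43} ∖ ∅ = {x39, x40, x41, x42, x43}.


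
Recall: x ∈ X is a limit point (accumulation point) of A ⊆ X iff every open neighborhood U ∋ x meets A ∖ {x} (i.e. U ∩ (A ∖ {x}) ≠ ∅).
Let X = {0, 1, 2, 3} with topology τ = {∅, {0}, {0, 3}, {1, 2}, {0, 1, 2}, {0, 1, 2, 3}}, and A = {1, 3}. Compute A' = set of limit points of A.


A' = {2}

For each x ∈ X, list the open sets U ∈ τ with x ∈ U, then check whether U ∩ (A ∖ {x}) ≠ ∅ for every such U.
  x = 0: open {0} ∋ x has {0} ∩ (A ∖ {0}) = ∅, so x is NOT a limit point.
  x = 1: open {1, 2} ∋ x has {1, 2} ∩ (A ∖ {1}) = ∅, so x is NOT a limit point.
  x = 2: opens ∋ x are {1, 2}, {0, 1, 2}, {0, 1, 2, 3}; each meets A ∖ {2}, so x IS a limit point.
  x = 3: open {0, 3} ∋ x has {0, 3} ∩ (A ∖ {3}) = ∅, so x is NOT a limit point.
Collecting: A' = {2}.


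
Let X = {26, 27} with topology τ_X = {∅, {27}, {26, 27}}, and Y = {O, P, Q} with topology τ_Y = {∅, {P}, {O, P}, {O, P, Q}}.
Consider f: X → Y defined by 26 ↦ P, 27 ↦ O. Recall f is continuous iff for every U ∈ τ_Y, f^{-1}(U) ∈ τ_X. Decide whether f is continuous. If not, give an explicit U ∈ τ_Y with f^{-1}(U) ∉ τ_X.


f is NOT continuous.

Compute f^{-1}(U) for each U ∈ τ_Y:
  U = ∅: f^{-1}(U) = ∅ ∈ τ_X ✓.
  U = {P}: f^{-1}(U) = {26} ∉ τ_X ✗.
  U = {O, P}: f^{-1}(U) = {26, 27} ∈ τ_X ✓.
  U = {O, P, Q}: f^{-1}(U) = {26, 27} ∈ τ_X ✓.
Found U = {P} with f^{-1}(U) = {26} not in τ_X. Therefore f is NOT continuous.


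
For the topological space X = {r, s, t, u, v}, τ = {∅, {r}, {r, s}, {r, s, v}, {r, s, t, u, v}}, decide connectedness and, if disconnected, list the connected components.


(X, τ) is connected.

Find clopen sets (U ∈ τ with X ∖ U ∈ τ):
  U = ∅, X ∖ U = {r, s, t, u, v} — both open, so U is clopen.
  U = {r, s, t, u, v}, X ∖ U = ∅ — both open, so U is clopen.
Only trivial clopens (∅ and X) exist, so (X, τ) is connected.
Compute connected components by grouping points that agree on all clopens:
  component: {r, s, t, u, v}
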